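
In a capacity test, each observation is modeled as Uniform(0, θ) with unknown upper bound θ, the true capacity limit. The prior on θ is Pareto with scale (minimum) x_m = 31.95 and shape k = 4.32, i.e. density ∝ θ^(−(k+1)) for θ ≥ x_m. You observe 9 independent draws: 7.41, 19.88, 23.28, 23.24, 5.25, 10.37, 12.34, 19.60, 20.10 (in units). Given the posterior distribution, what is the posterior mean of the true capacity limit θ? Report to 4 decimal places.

A Pareto(scale x_m, shape k) prior on the upper bound θ of Uniform(0, θ) is conjugate: posterior is Pareto(max(x_m, max xᵢ), k + n).
Sample maximum = 23.28; prior scale x_m = 31.95 → posterior scale = max = 31.95.
Posterior shape = 4.32 + 9 = 13.32.
E[θ|data] = k·x_m/(k−1) = 13.32·31.95/12.32 = 34.5433.

34.5433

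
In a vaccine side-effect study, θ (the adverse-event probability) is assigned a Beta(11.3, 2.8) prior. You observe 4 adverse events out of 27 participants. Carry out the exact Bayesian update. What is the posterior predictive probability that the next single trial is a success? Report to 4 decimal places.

The Beta prior is conjugate to a Binomial/Bernoulli likelihood; the update adds successes to α and failures to β.
Posterior: Beta(α+k, β+n−k) = Beta(11.3+4, 2.8+23) = Beta(15.3, 25.8).
For a single future Bernoulli trial, P(success | data) = α/(α+β) = 0.3723.

0.3723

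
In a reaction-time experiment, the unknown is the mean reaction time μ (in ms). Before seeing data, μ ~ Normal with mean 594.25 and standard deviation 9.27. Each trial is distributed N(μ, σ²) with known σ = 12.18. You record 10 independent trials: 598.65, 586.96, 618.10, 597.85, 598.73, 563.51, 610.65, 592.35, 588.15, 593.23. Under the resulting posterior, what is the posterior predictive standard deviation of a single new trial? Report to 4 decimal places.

For Normal data with known variance σ², a Normal(μ₀, σ₀²) prior on μ is conjugate. Posterior precision = 1/σ₀² + n/σ²; posterior mean is the precision-weighted average of μ₀ and x̄.
σ₀² = 9.27² = 85.9329, σ² = 12.18² = 148.3524; σ² + n·σ₀² = 148.3524 + 10·85.9329 = 1007.6814.
Posterior precision = 1/σ₀² + n/σ² = 1/85.9329 + 10/148.3524 = (σ² + n·σ₀²)/(σ₀²σ²) = 1007.6814/(85.9329·148.3524); posterior variance σₙ² = σ₀²σ²/(σ² + n·σ₀²) = 85.9329·148.3524/1007.6814 = 12.651173.
Predictive variance for one new observation = σₙ² + σ² = 85.9329·148.3524/1007.6814 + 148.3524 = σ²·(σ₀² + 1007.6814)/1007.6814 = 148.3524·1093.6143/1007.6814 = 161.003573; SD = √(148.3524·1093.6143/1007.6814) = 12.6887.

12.6887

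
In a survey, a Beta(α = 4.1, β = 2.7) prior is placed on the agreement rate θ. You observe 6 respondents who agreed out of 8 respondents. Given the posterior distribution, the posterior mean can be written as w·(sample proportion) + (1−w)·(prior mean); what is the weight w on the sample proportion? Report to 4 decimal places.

The Beta prior is conjugate to a Binomial/Bernoulli likelihood; the update adds successes to α and failures to β.
Posterior mean = (α₀+k)/(α₀+β₀+n) = [n/(α₀+β₀+n)]·(k/n) + [(α₀+β₀)/(α₀+β₀+n)]·α₀/(α₀+β₀), so only n and the prior enter the weight.
The weight on the data is w = n/(α₀+β₀+n) = 8/(4.1+2.7+8) = 8/14.8 = 0.5405.

0.5405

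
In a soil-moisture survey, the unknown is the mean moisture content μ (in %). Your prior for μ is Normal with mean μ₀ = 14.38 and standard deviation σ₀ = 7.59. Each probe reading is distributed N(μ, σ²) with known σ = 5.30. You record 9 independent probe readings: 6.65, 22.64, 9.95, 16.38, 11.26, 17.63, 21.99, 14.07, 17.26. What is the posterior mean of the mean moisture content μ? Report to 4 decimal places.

For Normal data with known variance σ², a Normal(μ₀, σ₀²) prior on μ is conjugate. Posterior precision = 1/σ₀² + n/σ²; posterior mean is the precision-weighted average of μ₀ and x̄.
Σxᵢ = 6.65 + 22.64 + 9.95 + 16.38 + 11.26 + 17.63 + 21.99 + 14.07 + 17.26 = 137.83, so n·x̄ = 137.83.
σ₀² = 7.59² = 57.6081, σ² = 5.30² = 28.09; σ² + n·σ₀² = 28.09 + 9·57.6081 = 546.5629.
Posterior mean = (μ₀/σ₀² + n·x̄/σ²)/(1/σ₀² + n/σ²) = (σ²·μ₀ + σ₀²·n·x̄)/(σ² + n·σ₀²) = (28.09·14.38 + 57.6081·137.83)/546.5629 = 8344.058623/546.5629 = 15.2664.

15.2664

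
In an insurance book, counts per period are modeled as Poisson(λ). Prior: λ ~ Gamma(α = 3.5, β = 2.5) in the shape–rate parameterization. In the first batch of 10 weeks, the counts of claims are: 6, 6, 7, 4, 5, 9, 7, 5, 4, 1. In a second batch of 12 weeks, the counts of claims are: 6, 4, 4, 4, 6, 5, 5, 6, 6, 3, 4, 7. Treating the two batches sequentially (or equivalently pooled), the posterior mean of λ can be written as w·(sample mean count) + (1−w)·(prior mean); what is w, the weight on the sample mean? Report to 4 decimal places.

0.8980

With a Gamma(shape α, rate β) prior, the Poisson likelihood is conjugate: the posterior is Gamma(α + ΣXᵢ, β + n).
Total number of weeks: n = 10 + 12 = 22.
Posterior mean = (α₀+S)/(β₀+n) = [n/(β₀+n)]·(S/n) + [β₀/(β₀+n)]·(α₀/β₀), so only n and β₀ enter the weight.
Weight on data w = n/(β₀+n) = 22/(2.5+22) = 22/24.5 = 0.8980.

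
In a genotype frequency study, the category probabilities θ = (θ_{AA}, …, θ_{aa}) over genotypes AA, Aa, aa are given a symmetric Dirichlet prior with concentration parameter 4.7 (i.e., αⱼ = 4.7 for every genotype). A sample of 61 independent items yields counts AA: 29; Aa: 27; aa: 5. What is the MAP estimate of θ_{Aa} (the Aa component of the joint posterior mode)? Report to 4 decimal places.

The Dirichlet prior is conjugate to the Multinomial likelihood: each posterior αⱼ = prior αⱼ + observed count nⱼ.
Posterior concentration: (33.7, 31.7, 9.7), total = 75.1.
Joint mode component: (α_{Aa}−1)/(Σα−K) = 30.7/72.1 = 0.4258.

0.4258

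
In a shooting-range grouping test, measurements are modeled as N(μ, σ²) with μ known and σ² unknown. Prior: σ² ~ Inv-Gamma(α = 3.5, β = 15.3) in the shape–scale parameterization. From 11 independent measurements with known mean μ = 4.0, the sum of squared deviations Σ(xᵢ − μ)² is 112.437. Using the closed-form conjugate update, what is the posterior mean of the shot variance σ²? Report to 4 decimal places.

With known mean μ and an Inverse-Gamma(α, β) prior on σ², the Normal likelihood is conjugate: posterior is Inv-Gamma(α + n/2, β + Σ(xᵢ−μ)²/2).
Posterior: Inv-Gamma(3.5 + 11/2, 15.3 + 112.437/2) = Inv-Gamma(9.00, 71.5185).
E[σ²|data] = β/(α−1) = 71.5185/8.00 = 8.9398.

8.9398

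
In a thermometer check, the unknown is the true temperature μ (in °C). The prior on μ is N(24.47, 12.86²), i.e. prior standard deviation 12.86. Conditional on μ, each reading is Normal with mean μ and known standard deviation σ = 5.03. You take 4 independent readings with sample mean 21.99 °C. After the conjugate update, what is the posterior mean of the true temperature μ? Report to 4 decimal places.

For Normal data with known variance σ², a Normal(μ₀, σ₀²) prior on μ is conjugate. Posterior precision = 1/σ₀² + n/σ²; posterior mean is the precision-weighted average of μ₀ and x̄.
n·x̄ = 4·21.99 = 87.96.
σ₀² = 12.86² = 165.3796, σ² = 5.03² = 25.3009; σ² + n·σ₀² = 25.3009 + 4·165.3796 = 686.8193.
Posterior mean = (μ₀/σ₀² + n·x̄/σ²)/(1/σ₀² + n/σ²) = (σ²·μ₀ + σ₀²·n·x̄)/(σ² + n·σ₀²) = (25.3009·24.47 + 165.3796·87.96)/686.8193 = 15165.902639/686.8193 = 22.0814.

22.0814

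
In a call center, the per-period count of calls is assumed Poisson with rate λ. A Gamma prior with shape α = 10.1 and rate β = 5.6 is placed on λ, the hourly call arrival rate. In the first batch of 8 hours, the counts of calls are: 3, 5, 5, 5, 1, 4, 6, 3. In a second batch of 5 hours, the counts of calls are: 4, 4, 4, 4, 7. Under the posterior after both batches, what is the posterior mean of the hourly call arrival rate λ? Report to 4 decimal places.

With a Gamma(shape α, rate β) prior, the Poisson likelihood is conjugate: the posterior is Gamma(α + ΣXᵢ, β + n).
Batch 1: sum of counts S = 32 over n = 8 hours.
After batch 1: Gamma(α+S, β+n) = Gamma(10.1+32, 5.6+8) = Gamma(42.1, 13.6).
Batch 2: sum of counts S = 23 over n = 5 hours.
After batch 2: Gamma(α+S, β+n) = Gamma(42.1+23, 13.6+5) = Gamma(65.1, 18.6).
Posterior mean = α/β = 65.1/18.6 = 3.5000.

3.5000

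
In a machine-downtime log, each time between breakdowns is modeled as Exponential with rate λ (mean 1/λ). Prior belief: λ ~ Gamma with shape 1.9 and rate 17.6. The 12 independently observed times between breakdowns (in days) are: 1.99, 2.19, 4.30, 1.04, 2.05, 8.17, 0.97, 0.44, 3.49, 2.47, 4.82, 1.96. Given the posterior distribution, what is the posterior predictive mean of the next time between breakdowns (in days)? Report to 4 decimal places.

With a Gamma(shape α, rate β) prior on the exponential rate λ, the posterior after n observations with total T = Σxᵢ is Gamma(α+n, β+T).
Sum of observations T = 33.89 days; n = 12.
Posterior: Gamma(1.9+12, 17.6+33.89) = Gamma(13.9, 51.49).
The predictive distribution for the next observation is Lomax; its mean is β/(α−1) = 51.49/12.9 = 3.9915.

3.9915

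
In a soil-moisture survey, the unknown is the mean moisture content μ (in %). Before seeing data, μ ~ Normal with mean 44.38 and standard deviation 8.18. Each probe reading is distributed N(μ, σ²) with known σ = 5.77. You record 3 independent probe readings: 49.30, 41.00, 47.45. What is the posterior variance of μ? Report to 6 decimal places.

9.518895

For Normal data with known variance σ², a Normal(μ₀, σ₀²) prior on μ is conjugate. Posterior precision = 1/σ₀² + n/σ²; posterior mean is the precision-weighted average of μ₀ and x̄.
σ₀² = 8.18² = 66.9124, σ² = 5.77² = 33.2929; σ² + n·σ₀² = 33.2929 + 3·66.9124 = 234.0301.
Posterior precision = 1/σ₀² + n/σ² = 1/66.9124 + 3/33.2929 = (σ² + n·σ₀²)/(σ₀²σ²) = 234.0301/(66.9124·33.2929); posterior variance σₙ² = σ₀²σ²/(σ² + n·σ₀²) = 66.9124·33.2929/234.0301 = 9.518895.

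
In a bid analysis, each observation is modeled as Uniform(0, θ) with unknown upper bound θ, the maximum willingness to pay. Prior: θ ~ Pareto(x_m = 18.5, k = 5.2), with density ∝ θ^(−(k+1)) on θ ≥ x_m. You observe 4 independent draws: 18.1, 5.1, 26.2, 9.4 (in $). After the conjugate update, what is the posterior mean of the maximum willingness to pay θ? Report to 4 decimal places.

29.3951

A Pareto(scale x_m, shape k) prior on the upper bound θ of Uniform(0, θ) is conjugate: posterior is Pareto(max(x_m, max xᵢ), k + n).
Sample maximum = 26.2; prior scale x_m = 18.5 → posterior scale = max = 26.2.
Posterior shape = 5.2 + 4 = 9.2.
E[θ|data] = k·x_m/(k−1) = 9.2·26.2/8.2 = 29.3951.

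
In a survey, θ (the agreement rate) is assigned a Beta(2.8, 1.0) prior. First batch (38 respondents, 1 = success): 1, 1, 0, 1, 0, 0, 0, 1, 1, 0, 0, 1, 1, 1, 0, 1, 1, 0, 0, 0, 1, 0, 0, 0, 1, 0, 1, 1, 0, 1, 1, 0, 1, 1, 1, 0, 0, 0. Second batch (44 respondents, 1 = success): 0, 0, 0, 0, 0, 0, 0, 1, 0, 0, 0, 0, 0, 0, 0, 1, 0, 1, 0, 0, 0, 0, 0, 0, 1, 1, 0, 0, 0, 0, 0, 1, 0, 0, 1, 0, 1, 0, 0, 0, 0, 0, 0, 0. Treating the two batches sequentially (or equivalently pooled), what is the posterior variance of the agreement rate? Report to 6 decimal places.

The Beta prior is conjugate to a Binomial/Bernoulli likelihood; the update adds successes to α and failures to β.
After batch 1: Beta(2.8+19, 1.0+19) = Beta(21.8, 20.0).
After batch 2: Beta(21.8+8, 20.0+36) = Beta(29.8, 56.0).
Var = αβ/((α+β)²(α+β+1)) = 29.8·56.0/(85.8²·86.8) = 0.002612.

0.002612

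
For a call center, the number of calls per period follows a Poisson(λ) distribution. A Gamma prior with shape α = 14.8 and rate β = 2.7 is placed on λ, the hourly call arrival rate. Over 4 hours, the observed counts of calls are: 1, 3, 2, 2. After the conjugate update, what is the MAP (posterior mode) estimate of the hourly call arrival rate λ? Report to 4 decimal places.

With a Gamma(shape α, rate β) prior, the Poisson likelihood is conjugate: the posterior is Gamma(α + ΣXᵢ, β + n).
Sum of counts S = 8 over n = 4 hours.
Posterior: Gamma(α+S, β+n) = Gamma(14.8+8, 2.7+4) = Gamma(22.8, 6.7).
Mode of Gamma(α,β) for α≥1 is (α−1)/β = 21.8/6.7 = 3.2537.

3.2537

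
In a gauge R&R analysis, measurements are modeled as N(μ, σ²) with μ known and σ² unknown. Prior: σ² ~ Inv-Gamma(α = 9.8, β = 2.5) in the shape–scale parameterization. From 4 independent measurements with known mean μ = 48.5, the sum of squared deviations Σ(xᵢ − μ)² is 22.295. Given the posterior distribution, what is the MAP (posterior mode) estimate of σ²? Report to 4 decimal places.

1.0662

With known mean μ and an Inverse-Gamma(α, β) prior on σ², the Normal likelihood is conjugate: posterior is Inv-Gamma(α + n/2, β + Σ(xᵢ−μ)²/2).
Posterior: Inv-Gamma(9.8 + 4/2, 2.5 + 22.295/2) = Inv-Gamma(11.80, 13.6475).
Mode = β/(α+1) = 13.6475/12.80 = 1.0662.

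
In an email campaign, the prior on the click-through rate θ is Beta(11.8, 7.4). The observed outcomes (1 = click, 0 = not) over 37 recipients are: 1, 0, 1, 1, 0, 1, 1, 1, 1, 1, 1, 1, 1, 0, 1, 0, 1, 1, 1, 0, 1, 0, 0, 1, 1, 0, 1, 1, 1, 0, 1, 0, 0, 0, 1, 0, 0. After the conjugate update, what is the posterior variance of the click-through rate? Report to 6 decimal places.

0.004122

The Beta prior is conjugate to a Binomial/Bernoulli likelihood; the update adds successes to α and failures to β.
Posterior: Beta(α+k, β+n−k) = Beta(11.8+23, 7.4+14) = Beta(34.8, 21.4).
Var = αβ/((α+β)²(α+β+1)) = 34.8·21.4/(56.2²·57.2) = 0.004122.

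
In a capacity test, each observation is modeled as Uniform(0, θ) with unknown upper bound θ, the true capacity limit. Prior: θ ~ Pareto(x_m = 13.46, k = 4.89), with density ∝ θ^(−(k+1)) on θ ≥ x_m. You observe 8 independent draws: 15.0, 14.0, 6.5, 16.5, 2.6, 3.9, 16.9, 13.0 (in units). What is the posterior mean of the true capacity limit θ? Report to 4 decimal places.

A Pareto(scale x_m, shape k) prior on the upper bound θ of Uniform(0, θ) is conjugate: posterior is Pareto(max(x_m, max xᵢ), k + n).
Sample maximum = 16.9; prior scale x_m = 13.46 → posterior scale = max = 16.90.
Posterior shape = 4.89 + 8 = 12.89.
E[θ|data] = k·x_m/(k−1) = 12.89·16.90/11.89 = 18.3214.

18.3214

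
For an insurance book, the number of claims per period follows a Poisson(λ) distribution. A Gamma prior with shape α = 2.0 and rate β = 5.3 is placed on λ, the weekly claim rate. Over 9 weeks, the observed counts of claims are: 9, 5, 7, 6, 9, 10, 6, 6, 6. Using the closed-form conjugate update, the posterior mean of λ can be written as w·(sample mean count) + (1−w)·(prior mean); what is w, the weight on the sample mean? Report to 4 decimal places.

0.6294

With a Gamma(shape α, rate β) prior, the Poisson likelihood is conjugate: the posterior is Gamma(α + ΣXᵢ, β + n).
Posterior mean = (α₀+S)/(β₀+n) = [n/(β₀+n)]·(S/n) + [β₀/(β₀+n)]·(α₀/β₀), so only n and β₀ enter the weight.
Weight on data w = n/(β₀+n) = 9/(5.3+9) = 9/14.3 = 0.6294.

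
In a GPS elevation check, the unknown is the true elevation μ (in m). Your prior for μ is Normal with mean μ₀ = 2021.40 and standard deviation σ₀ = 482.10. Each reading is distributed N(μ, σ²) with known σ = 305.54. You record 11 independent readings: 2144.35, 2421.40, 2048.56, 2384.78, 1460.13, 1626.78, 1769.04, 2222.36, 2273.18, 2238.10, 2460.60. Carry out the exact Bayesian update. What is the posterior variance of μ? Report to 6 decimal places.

For Normal data with known variance σ², a Normal(μ₀, σ₀²) prior on μ is conjugate. Posterior precision = 1/σ₀² + n/σ²; posterior mean is the precision-weighted average of μ₀ and x̄.
σ₀² = 482.10² = 232420.41, σ² = 305.54² = 93354.6916; σ² + n·σ₀² = 93354.6916 + 11·232420.41 = 2649979.2016.
Posterior precision = 1/σ₀² + n/σ² = 1/232420.41 + 11/93354.6916 = (σ² + n·σ₀²)/(σ₀²σ²) = 2649979.2016/(232420.41·93354.6916); posterior variance σₙ² = σ₀²σ²/(σ² + n·σ₀²) = 232420.41·93354.6916/2649979.2016 = 8187.813581.

8187.813581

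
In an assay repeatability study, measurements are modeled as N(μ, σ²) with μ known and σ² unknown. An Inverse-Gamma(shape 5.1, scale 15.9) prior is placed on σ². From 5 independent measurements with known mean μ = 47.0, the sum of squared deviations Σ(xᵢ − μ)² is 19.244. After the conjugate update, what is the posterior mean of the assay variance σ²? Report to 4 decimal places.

3.8670

With known mean μ and an Inverse-Gamma(α, β) prior on σ², the Normal likelihood is conjugate: posterior is Inv-Gamma(α + n/2, β + Σ(xᵢ−μ)²/2).
Posterior: Inv-Gamma(5.1 + 5/2, 15.9 + 19.244/2) = Inv-Gamma(7.60, 25.5220).
E[σ²|data] = β/(α−1) = 25.5220/6.60 = 3.8670.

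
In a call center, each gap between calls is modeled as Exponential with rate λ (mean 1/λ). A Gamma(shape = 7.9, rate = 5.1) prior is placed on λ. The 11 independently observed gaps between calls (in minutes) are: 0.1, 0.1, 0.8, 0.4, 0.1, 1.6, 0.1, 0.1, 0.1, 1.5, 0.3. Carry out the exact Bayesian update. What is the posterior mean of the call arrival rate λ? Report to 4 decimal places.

With a Gamma(shape α, rate β) prior on the exponential rate λ, the posterior after n observations with total T = Σxᵢ is Gamma(α+n, β+T).
Sum of observations T = 5.2 minutes; n = 11.
Posterior: Gamma(7.9+11, 5.1+5.2) = Gamma(18.9, 10.3).
Posterior mean of λ = α/β = 18.9/10.3 = 1.8350.

1.8350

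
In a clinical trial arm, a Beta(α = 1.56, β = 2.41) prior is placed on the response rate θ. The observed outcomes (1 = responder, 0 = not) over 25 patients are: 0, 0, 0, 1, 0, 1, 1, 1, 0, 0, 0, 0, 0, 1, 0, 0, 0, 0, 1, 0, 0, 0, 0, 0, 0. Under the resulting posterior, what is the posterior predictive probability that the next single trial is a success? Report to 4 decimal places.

0.2610

The Beta prior is conjugate to a Binomial/Bernoulli likelihood; the update adds successes to α and failures to β.
Posterior: Beta(α+k, β+n−k) = Beta(1.56+6, 2.41+19) = Beta(7.56, 21.41).
For a single future Bernoulli trial, P(success | data) = α/(α+β) = 0.2610.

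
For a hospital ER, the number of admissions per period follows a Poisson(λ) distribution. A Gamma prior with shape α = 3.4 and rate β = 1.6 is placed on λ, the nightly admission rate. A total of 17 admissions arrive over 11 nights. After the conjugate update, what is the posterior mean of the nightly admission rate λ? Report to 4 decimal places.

1.6190

With a Gamma(shape α, rate β) prior, the Poisson likelihood is conjugate: the posterior is Gamma(α + ΣXᵢ, β + n).
Posterior: Gamma(α+S, β+n) = Gamma(3.4+17, 1.6+11) = Gamma(20.4, 12.6).
Posterior mean = α/β = 20.4/12.6 = 1.6190.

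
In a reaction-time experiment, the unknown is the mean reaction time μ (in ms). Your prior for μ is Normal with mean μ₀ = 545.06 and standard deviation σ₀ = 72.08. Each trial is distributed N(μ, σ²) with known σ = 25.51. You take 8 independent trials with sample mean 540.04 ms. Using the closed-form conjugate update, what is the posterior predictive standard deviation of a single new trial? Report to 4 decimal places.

For Normal data with known variance σ², a Normal(μ₀, σ₀²) prior on μ is conjugate. Posterior precision = 1/σ₀² + n/σ²; posterior mean is the precision-weighted average of μ₀ and x̄.
σ₀² = 72.08² = 5195.5264, σ² = 25.51² = 650.7601; σ² + n·σ₀² = 650.7601 + 8·5195.5264 = 42214.9713.
Posterior precision = 1/σ₀² + n/σ² = 1/5195.5264 + 8/650.7601 = (σ² + n·σ₀²)/(σ₀²σ²) = 42214.9713/(5195.5264·650.7601); posterior variance σₙ² = σ₀²σ²/(σ² + n·σ₀²) = 5195.5264·650.7601/42214.9713 = 80.091048.
Predictive variance for one new observation = σₙ² + σ² = 5195.5264·650.7601/42214.9713 + 650.7601 = σ²·(σ₀² + 42214.9713)/42214.9713 = 650.7601·47410.4977/42214.9713 = 730.851148; SD = √(650.7601·47410.4977/42214.9713) = 27.0343.

27.0343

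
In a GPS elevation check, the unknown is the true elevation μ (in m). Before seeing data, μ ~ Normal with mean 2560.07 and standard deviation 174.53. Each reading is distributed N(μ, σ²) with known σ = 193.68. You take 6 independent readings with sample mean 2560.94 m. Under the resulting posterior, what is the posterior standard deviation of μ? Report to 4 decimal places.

72.0230

For Normal data with known variance σ², a Normal(μ₀, σ₀²) prior on μ is conjugate. Posterior precision = 1/σ₀² + n/σ²; posterior mean is the precision-weighted average of μ₀ and x̄.
σ₀² = 174.53² = 30460.7209, σ² = 193.68² = 37511.9424; σ² + n·σ₀² = 37511.9424 + 6·30460.7209 = 220276.2678.
Posterior precision = 1/σ₀² + n/σ² = 1/30460.7209 + 6/37511.9424 = (σ² + n·σ₀²)/(σ₀²σ²) = 220276.2678/(30460.7209·37511.9424); posterior variance σₙ² = σ₀²σ²/(σ² + n·σ₀²) = 30460.7209·37511.9424/220276.2678 = 5187.307826.
Posterior SD = √σₙ² = √(30460.7209·37511.9424/220276.2678) = 72.0230.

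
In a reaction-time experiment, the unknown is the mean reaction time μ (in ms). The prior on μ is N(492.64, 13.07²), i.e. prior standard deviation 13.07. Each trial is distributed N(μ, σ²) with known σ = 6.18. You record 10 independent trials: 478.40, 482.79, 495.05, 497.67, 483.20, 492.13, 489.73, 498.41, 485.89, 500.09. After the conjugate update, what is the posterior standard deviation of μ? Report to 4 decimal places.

1.9328

For Normal data with known variance σ², a Normal(μ₀, σ₀²) prior on μ is conjugate. Posterior precision = 1/σ₀² + n/σ²; posterior mean is the precision-weighted average of μ₀ and x̄.
σ₀² = 13.07² = 170.8249, σ² = 6.18² = 38.1924; σ² + n·σ₀² = 38.1924 + 10·170.8249 = 1746.4414.
Posterior precision = 1/σ₀² + n/σ² = 1/170.8249 + 10/38.1924 = (σ² + n·σ₀²)/(σ₀²σ²) = 1746.4414/(170.8249·38.1924); posterior variance σₙ² = σ₀²σ²/(σ² + n·σ₀²) = 170.8249·38.1924/1746.4414 = 3.735718.
Posterior SD = √σₙ² = √(170.8249·38.1924/1746.4414) = 1.9328.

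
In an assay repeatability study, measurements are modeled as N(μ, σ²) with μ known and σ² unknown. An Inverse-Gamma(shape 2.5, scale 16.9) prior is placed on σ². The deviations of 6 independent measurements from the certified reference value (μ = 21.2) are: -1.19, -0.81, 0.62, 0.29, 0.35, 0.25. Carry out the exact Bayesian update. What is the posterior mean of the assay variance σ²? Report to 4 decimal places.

With known mean μ and an Inverse-Gamma(α, β) prior on σ², the Normal likelihood is conjugate: posterior is Inv-Gamma(α + n/2, β + Σ(xᵢ−μ)²/2).
Σ(xᵢ−μ)² = (-1.19)² + (-0.81)² + (0.62)² + (0.29)² + (0.35)² + (0.25)² = 2.7257.
Posterior: Inv-Gamma(2.5 + 6/2, 16.9 + 2.7257/2) = Inv-Gamma(5.50, 18.26285).
E[σ²|data] = β/(α−1) = 18.26285/4.50 = 4.0584.

4.0584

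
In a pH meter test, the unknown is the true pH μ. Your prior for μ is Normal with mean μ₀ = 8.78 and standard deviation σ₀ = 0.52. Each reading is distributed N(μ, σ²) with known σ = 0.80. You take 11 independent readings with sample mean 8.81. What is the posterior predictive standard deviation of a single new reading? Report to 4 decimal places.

0.8294

For Normal data with known variance σ², a Normal(μ₀, σ₀²) prior on μ is conjugate. Posterior precision = 1/σ₀² + n/σ²; posterior mean is the precision-weighted average of μ₀ and x̄.
σ₀² = 0.52² = 0.2704, σ² = 0.80² = 0.64; σ² + n·σ₀² = 0.64 + 11·0.2704 = 3.6144.
Posterior precision = 1/σ₀² + n/σ² = 1/0.2704 + 11/0.64 = (σ² + n·σ₀²)/(σ₀²σ²) = 3.6144/(0.2704·0.64); posterior variance σₙ² = σ₀²σ²/(σ² + n·σ₀²) = 0.2704·0.64/3.6144 = 0.047880.
Predictive variance for one new observation = σₙ² + σ² = 0.2704·0.64/3.6144 + 0.64 = σ²·(σ₀² + 3.6144)/3.6144 = 0.64·3.8848/3.6144 = 0.687880; SD = √(0.64·3.8848/3.6144) = 0.8294.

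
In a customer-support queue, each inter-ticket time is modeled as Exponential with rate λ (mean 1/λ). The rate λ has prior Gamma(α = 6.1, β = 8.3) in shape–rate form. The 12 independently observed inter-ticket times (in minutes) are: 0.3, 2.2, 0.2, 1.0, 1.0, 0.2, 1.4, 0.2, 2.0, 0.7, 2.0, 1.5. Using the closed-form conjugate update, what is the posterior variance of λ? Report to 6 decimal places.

With a Gamma(shape α, rate β) prior on the exponential rate λ, the posterior after n observations with total T = Σxᵢ is Gamma(α+n, β+T).
Sum of observations T = 12.7 minutes; n = 12.
Posterior: Gamma(6.1+12, 8.3+12.7) = Gamma(18.1, 21.0).
Var = α/β² = 0.041043.

0.041043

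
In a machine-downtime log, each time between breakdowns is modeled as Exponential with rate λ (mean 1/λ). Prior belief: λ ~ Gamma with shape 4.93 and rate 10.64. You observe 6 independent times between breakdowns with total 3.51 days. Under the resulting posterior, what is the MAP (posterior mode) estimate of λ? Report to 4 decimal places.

0.7018

With a Gamma(shape α, rate β) prior on the exponential rate λ, the posterior after n observations with total T = Σxᵢ is Gamma(α+n, β+T).
Posterior: Gamma(4.93+6, 10.64+3.51) = Gamma(10.93, 14.15).
Mode = (α−1)/β = 0.7018.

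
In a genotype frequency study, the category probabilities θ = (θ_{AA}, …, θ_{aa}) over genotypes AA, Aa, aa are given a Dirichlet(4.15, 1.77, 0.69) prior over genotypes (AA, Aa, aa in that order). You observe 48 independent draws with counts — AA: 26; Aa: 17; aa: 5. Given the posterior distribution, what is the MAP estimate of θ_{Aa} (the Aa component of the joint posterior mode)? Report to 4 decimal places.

The Dirichlet prior is conjugate to the Multinomial likelihood: each posterior αⱼ = prior αⱼ + observed count nⱼ.
Posterior concentration: (30.15, 18.77, 5.69), total = 54.61.
Joint mode component: (α_{Aa}−1)/(Σα−K) = 17.77/51.61 = 0.3443.

0.3443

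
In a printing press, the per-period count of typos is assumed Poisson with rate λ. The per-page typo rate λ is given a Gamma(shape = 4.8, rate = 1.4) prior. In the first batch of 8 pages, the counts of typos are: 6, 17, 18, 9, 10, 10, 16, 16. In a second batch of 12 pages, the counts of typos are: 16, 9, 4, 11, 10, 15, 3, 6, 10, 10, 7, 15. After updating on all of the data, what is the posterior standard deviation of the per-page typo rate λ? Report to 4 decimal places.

0.6975

With a Gamma(shape α, rate β) prior, the Poisson likelihood is conjugate: the posterior is Gamma(α + ΣXᵢ, β + n).
Batch 1: sum of counts S = 102 over n = 8 pages.
After batch 1: Gamma(α+S, β+n) = Gamma(4.8+102, 1.4+8) = Gamma(106.8, 9.4).
Batch 2: sum of counts S = 116 over n = 12 pages.
After batch 2: Gamma(α+S, β+n) = Gamma(106.8+116, 9.4+12) = Gamma(222.8, 21.4).
SD = √α/β = √222.8/21.4 = 0.6975.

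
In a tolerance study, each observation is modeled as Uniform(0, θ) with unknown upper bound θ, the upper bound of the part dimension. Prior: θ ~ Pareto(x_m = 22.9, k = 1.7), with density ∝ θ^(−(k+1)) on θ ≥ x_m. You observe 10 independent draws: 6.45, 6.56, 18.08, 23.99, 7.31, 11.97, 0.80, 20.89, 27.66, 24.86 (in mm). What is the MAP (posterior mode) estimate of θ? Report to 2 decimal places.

27.66

A Pareto(scale x_m, shape k) prior on the upper bound θ of Uniform(0, θ) is conjugate: posterior is Pareto(max(x_m, max xᵢ), k + n).
Sample maximum = 27.66; prior scale x_m = 22.9 → posterior scale = max = 27.66.
Posterior shape = 1.7 + 10 = 11.7.
The Pareto density is decreasing on [x_m, ∞), so the mode is x_m = 27.66.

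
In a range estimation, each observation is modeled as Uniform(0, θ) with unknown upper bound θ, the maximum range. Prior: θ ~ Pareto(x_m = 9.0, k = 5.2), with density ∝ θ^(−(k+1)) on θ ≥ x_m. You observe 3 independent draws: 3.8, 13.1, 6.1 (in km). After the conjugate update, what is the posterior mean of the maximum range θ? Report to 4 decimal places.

14.9194

A Pareto(scale x_m, shape k) prior on the upper bound θ of Uniform(0, θ) is conjugate: posterior is Pareto(max(x_m, max xᵢ), k + n).
Sample maximum = 13.1; prior scale x_m = 9.0 → posterior scale = max = 13.1.
Posterior shape = 5.2 + 3 = 8.2.
E[θ|data] = k·x_m/(k−1) = 8.2·13.1/7.2 = 14.9194.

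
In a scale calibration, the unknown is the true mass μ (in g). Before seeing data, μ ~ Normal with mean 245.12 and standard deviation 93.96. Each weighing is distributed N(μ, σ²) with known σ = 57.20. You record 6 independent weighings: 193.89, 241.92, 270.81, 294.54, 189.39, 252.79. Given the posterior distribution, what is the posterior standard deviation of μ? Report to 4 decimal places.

22.6624

For Normal data with known variance σ², a Normal(μ₀, σ₀²) prior on μ is conjugate. Posterior precision = 1/σ₀² + n/σ²; posterior mean is the precision-weighted average of μ₀ and x̄.
σ₀² = 93.96² = 8828.4816, σ² = 57.20² = 3271.84; σ² + n·σ₀² = 3271.84 + 6·8828.4816 = 56242.7296.
Posterior precision = 1/σ₀² + n/σ² = 1/8828.4816 + 6/3271.84 = (σ² + n·σ₀²)/(σ₀²σ²) = 56242.7296/(8828.4816·3271.84); posterior variance σₙ² = σ₀²σ²/(σ² + n·σ₀²) = 8828.4816·3271.84/56242.7296 = 513.584235.
Posterior SD = √σₙ² = √(8828.4816·3271.84/56242.7296) = 22.6624.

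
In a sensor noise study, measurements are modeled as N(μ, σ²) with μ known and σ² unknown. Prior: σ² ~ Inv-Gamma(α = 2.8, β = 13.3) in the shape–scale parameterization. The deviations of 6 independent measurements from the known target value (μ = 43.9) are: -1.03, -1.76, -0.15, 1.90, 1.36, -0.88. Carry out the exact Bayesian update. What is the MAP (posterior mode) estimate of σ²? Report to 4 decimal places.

2.7217

With known mean μ and an Inverse-Gamma(α, β) prior on σ², the Normal likelihood is conjugate: posterior is Inv-Gamma(α + n/2, β + Σ(xᵢ−μ)²/2).
Σ(xᵢ−μ)² = (-1.03)² + (-1.76)² + (-0.15)² + (1.90)² + (1.36)² + (-0.88)² = 10.4150.
Posterior: Inv-Gamma(2.8 + 6/2, 13.3 + 10.4150/2) = Inv-Gamma(5.80, 18.50750).
Mode = β/(α+1) = 18.50750/6.80 = 2.7217.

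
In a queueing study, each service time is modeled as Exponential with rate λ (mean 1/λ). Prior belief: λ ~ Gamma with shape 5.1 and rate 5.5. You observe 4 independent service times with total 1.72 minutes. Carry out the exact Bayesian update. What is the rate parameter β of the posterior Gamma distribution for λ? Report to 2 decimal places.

7.22

With a Gamma(shape α, rate β) prior on the exponential rate λ, the posterior after n observations with total T = Σxᵢ is Gamma(α+n, β+T).
Posterior: Gamma(5.1+4, 5.5+1.72) = Gamma(9.1, 7.22).
Posterior β = 7.22.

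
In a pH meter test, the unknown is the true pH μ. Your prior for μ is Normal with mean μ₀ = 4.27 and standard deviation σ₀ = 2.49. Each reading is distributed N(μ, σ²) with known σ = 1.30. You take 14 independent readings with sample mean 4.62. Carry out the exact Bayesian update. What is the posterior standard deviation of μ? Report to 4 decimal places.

0.3441

For Normal data with known variance σ², a Normal(μ₀, σ₀²) prior on μ is conjugate. Posterior precision = 1/σ₀² + n/σ²; posterior mean is the precision-weighted average of μ₀ and x̄.
σ₀² = 2.49² = 6.2001, σ² = 1.30² = 1.69; σ² + n·σ₀² = 1.69 + 14·6.2001 = 88.4914.
Posterior precision = 1/σ₀² + n/σ² = 1/6.2001 + 14/1.69 = (σ² + n·σ₀²)/(σ₀²σ²) = 88.4914/(6.2001·1.69); posterior variance σₙ² = σ₀²σ²/(σ² + n·σ₀²) = 6.2001·1.69/88.4914 = 0.118409.
Posterior SD = √σₙ² = √(6.2001·1.69/88.4914) = 0.3441.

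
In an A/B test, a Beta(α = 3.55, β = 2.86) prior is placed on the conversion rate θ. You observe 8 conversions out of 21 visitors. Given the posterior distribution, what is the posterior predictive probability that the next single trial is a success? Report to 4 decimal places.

0.4214

The Beta prior is conjugate to a Binomial/Bernoulli likelihood; the update adds successes to α and failures to β.
Posterior: Beta(α+k, β+n−k) = Beta(3.55+8, 2.86+13) = Beta(11.55, 15.86).
For a single future Bernoulli trial, P(success | data) = α/(α+β) = 0.4214.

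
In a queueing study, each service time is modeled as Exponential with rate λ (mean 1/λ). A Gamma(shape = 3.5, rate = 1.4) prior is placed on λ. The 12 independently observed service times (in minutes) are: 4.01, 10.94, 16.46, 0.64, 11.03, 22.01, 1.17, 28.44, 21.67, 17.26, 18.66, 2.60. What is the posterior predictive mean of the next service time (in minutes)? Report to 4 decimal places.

10.7786

With a Gamma(shape α, rate β) prior on the exponential rate λ, the posterior after n observations with total T = Σxᵢ is Gamma(α+n, β+T).
Sum of observations T = 154.89 minutes; n = 12.
Posterior: Gamma(3.5+12, 1.4+154.89) = Gamma(15.5, 156.29).
The predictive distribution for the next observation is Lomax; its mean is β/(α−1) = 156.29/14.5 = 10.7786.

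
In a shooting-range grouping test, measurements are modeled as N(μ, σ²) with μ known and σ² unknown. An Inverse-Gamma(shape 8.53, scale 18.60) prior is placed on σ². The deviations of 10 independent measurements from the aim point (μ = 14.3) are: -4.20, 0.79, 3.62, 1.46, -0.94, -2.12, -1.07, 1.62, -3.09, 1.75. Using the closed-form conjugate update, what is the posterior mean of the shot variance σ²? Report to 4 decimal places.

With known mean μ and an Inverse-Gamma(α, β) prior on σ², the Normal likelihood is conjugate: posterior is Inv-Gamma(α + n/2, β + Σ(xᵢ−μ)²/2).
Σ(xᵢ−μ)² = (-4.20)² + (0.79)² + (3.62)² + (1.46)² + (-0.94)² + (-2.12)² + (-1.07)² + (1.62)² + (-3.09)² + (1.75)² = 55.2580.
Posterior: Inv-Gamma(8.53 + 10/2, 18.60 + 55.2580/2) = Inv-Gamma(13.53, 46.22900).
E[σ²|data] = β/(α−1) = 46.22900/12.53 = 3.6895.

3.6895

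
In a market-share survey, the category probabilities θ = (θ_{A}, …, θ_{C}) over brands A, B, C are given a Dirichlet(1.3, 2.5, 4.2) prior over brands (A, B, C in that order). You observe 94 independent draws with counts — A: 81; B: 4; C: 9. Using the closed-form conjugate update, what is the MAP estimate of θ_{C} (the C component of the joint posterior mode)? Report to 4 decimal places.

The Dirichlet prior is conjugate to the Multinomial likelihood: each posterior αⱼ = prior αⱼ + observed count nⱼ.
Posterior concentration: (82.3, 6.5, 13.2), total = 102.0.
Joint mode component: (α_{C}−1)/(Σα−K) = 12.2/99.0 = 0.1232.

0.1232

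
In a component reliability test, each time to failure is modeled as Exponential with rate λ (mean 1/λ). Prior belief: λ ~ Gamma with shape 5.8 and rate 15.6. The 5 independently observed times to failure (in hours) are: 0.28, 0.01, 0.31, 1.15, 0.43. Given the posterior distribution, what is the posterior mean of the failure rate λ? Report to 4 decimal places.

With a Gamma(shape α, rate β) prior on the exponential rate λ, the posterior after n observations with total T = Σxᵢ is Gamma(α+n, β+T).
Sum of observations T = 2.18 hours; n = 5.
Posterior: Gamma(5.8+5, 15.6+2.18) = Gamma(10.8, 17.78).
Posterior mean of λ = α/β = 10.8/17.78 = 0.6074.

0.6074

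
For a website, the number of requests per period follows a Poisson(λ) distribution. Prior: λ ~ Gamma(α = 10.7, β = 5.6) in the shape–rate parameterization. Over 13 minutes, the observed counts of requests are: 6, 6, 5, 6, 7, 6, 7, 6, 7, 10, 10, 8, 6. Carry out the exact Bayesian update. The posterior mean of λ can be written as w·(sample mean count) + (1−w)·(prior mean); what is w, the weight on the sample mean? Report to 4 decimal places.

With a Gamma(shape α, rate β) prior, the Poisson likelihood is conjugate: the posterior is Gamma(α + ΣXᵢ, β + n).
Posterior mean = (α₀+S)/(β₀+n) = [n/(β₀+n)]·(S/n) + [β₀/(β₀+n)]·(α₀/β₀), so only n and β₀ enter the weight.
Weight on data w = n/(β₀+n) = 13/(5.6+13) = 13/18.6 = 0.6989.

0.6989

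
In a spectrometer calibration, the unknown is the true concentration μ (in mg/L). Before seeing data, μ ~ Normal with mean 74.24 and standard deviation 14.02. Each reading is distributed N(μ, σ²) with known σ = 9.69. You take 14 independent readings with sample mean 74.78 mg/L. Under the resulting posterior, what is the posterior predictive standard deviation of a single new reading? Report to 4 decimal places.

For Normal data with known variance σ², a Normal(μ₀, σ₀²) prior on μ is conjugate. Posterior precision = 1/σ₀² + n/σ²; posterior mean is the precision-weighted average of μ₀ and x̄.
σ₀² = 14.02² = 196.5604, σ² = 9.69² = 93.8961; σ² + n·σ₀² = 93.8961 + 14·196.5604 = 2845.7417.
Posterior precision = 1/σ₀² + n/σ² = 1/196.5604 + 14/93.8961 = (σ² + n·σ₀²)/(σ₀²σ²) = 2845.7417/(196.5604·93.8961); posterior variance σₙ² = σ₀²σ²/(σ² + n·σ₀²) = 196.5604·93.8961/2845.7417 = 6.485569.
Predictive variance for one new observation = σₙ² + σ² = 196.5604·93.8961/2845.7417 + 93.8961 = σ²·(σ₀² + 2845.7417)/2845.7417 = 93.8961·3042.3021/2845.7417 = 100.381669; SD = √(93.8961·3042.3021/2845.7417) = 10.0191.

10.0191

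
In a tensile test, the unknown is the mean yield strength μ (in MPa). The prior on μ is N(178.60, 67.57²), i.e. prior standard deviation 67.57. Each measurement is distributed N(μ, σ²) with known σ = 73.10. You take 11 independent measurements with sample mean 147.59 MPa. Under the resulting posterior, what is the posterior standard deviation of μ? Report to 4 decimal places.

20.9539

For Normal data with known variance σ², a Normal(μ₀, σ₀²) prior on μ is conjugate. Posterior precision = 1/σ₀² + n/σ²; posterior mean is the precision-weighted average of μ₀ and x̄.
σ₀² = 67.57² = 4565.7049, σ² = 73.10² = 5343.61; σ² + n·σ₀² = 5343.61 + 11·4565.7049 = 55566.3639.
Posterior precision = 1/σ₀² + n/σ² = 1/4565.7049 + 11/5343.61 = (σ² + n·σ₀²)/(σ₀²σ²) = 55566.3639/(4565.7049·5343.61); posterior variance σₙ² = σ₀²σ²/(σ² + n·σ₀²) = 4565.7049·5343.61/55566.3639 = 439.066814.
Posterior SD = √σₙ² = √(4565.7049·5343.61/55566.3639) = 20.9539.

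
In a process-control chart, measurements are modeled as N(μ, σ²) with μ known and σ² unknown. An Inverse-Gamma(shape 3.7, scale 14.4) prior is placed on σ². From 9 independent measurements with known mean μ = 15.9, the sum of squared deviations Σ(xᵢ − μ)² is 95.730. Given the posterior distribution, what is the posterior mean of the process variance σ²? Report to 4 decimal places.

8.6479

With known mean μ and an Inverse-Gamma(α, β) prior on σ², the Normal likelihood is conjugate: posterior is Inv-Gamma(α + n/2, β + Σ(xᵢ−μ)²/2).
Posterior: Inv-Gamma(3.7 + 9/2, 14.4 + 95.730/2) = Inv-Gamma(8.20, 62.2650).
E[σ²|data] = β/(α−1) = 62.2650/7.20 = 8.6479.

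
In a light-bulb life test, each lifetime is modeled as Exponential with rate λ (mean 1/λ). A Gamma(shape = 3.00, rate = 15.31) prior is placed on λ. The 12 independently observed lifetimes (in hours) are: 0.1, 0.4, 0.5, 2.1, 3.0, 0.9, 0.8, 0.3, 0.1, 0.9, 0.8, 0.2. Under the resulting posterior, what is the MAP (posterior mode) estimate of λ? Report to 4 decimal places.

0.5510

With a Gamma(shape α, rate β) prior on the exponential rate λ, the posterior after n observations with total T = Σxᵢ is Gamma(α+n, β+T).
Sum of observations T = 10.1 hours; n = 12.
Posterior: Gamma(3.00+12, 15.31+10.1) = Gamma(15.00, 25.41).
Mode = (α−1)/β = 0.5510.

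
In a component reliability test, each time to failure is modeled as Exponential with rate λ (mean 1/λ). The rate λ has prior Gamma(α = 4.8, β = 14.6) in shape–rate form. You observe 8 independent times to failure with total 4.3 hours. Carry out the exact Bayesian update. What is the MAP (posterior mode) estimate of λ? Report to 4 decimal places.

With a Gamma(shape α, rate β) prior on the exponential rate λ, the posterior after n observations with total T = Σxᵢ is Gamma(α+n, β+T).
Posterior: Gamma(4.8+8, 14.6+4.3) = Gamma(12.8, 18.9).
Mode = (α−1)/β = 0.6243.

0.6243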